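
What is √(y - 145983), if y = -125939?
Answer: I*√271922 ≈ 521.46*I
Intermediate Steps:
√(y - 145983) = √(-125939 - 145983) = √(-271922) = I*√271922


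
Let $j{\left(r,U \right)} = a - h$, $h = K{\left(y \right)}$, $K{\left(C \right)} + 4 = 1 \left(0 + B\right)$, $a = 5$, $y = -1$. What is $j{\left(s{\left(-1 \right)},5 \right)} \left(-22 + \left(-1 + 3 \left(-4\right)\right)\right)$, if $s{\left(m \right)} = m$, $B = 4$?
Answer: $-175$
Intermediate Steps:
$K{\left(C \right)} = 0$ ($K{\left(C \right)} = -4 + 1 \left(0 + 4\right) = -4 + 1 \cdot 4 = -4 + 4 = 0$)
$h = 0$
$j{\left(r,U \right)} = 5$ ($j{\left(r,U \right)} = 5 - 0 = 5 + 0 = 5$)
$j{\left(s{\left(-1 \right)},5 \right)} \left(-22 + \left(-1 + 3 \left(-4\right)\right)\right) = 5 \left(-22 + \left(-1 + 3 \left(-4\right)\right)\right) = 5 \left(-22 - 13\right) = 5 \left(-35\right) = -175$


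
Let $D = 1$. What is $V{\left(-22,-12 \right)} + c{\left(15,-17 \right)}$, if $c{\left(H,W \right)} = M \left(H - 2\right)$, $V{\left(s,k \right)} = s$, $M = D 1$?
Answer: $-9$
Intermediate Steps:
$M = 1$ ($M = 1 \cdot 1 = 1$)
$c{\left(H,W \right)} = -2 + H$ ($c{\left(H,W \right)} = 1 \left(H - 2\right) = 1 \left(-2 + H\right) = -2 + H$)
$V{\left(-22,-12 \right)} + c{\left(15,-17 \right)} = -22 + \left(-2 + 15\right) = -22 + 13 = -9$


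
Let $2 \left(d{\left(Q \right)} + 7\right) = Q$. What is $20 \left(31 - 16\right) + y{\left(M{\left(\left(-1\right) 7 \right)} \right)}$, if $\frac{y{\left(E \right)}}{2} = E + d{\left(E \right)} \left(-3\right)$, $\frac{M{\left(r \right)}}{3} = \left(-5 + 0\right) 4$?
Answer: $402$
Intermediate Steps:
$d{\left(Q \right)} = -7 + \frac{Q}{2}$
$M{\left(r \right)} = -60$ ($M{\left(r \right)} = 3 \left(-5 + 0\right) 4 = 3 \left(\left(-5\right) 4\right) = 3 \left(-20\right) = -60$)
$y{\left(E \right)} = 42 - E$ ($y{\left(E \right)} = 2 \left(E + \left(-7 + \frac{E}{2}\right) \left(-3\right)\right) = 2 \left(E - \left(-21 + \frac{3 E}{2}\right)\right) = 2 \left(21 - \frac{E}{2}\right) = 42 - E$)
$20 \left(31 - 16\right) + y{\left(M{\left(\left(-1\right) 7 \right)} \right)} = 20 \left(31 - 16\right) + \left(42 - -60\right) = 20 \cdot 15 + \left(42 + 60\right) = 300 + 102 = 402$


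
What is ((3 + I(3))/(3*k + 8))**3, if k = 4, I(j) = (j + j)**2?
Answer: 59319/8000 ≈ 7.4149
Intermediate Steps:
I(j) = 4*j**2 (I(j) = (2*j)**2 = 4*j**2)
((3 + I(3))/(3*k + 8))**3 = ((3 + 4*3**2)/(3*4 + 8))**3 = ((3 + 4*9)/(12 + 8))**3 = ((3 + 36)/20)**3 = (39*(1/20))**3 = (39/20)**3 = 59319/8000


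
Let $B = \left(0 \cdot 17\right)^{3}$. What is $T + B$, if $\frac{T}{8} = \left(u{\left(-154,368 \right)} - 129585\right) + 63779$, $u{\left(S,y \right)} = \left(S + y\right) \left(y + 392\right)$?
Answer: $774672$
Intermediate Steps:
$B = 0$ ($B = 0^{3} = 0$)
$u{\left(S,y \right)} = \left(392 + y\right) \left(S + y\right)$ ($u{\left(S,y \right)} = \left(S + y\right) \left(392 + y\right) = \left(392 + y\right) \left(S + y\right)$)
$T = 774672$ ($T = 8 \left(\left(\left(368^{2} + 392 \left(-154\right) + 392 \cdot 368 - 56672\right) - 129585\right) + 63779\right) = 8 \left(\left(\left(135424 - 60368 + 144256 - 56672\right) - 129585\right) + 63779\right) = 8 \left(\left(162640 - 129585\right) + 63779\right) = 8 \left(33055 + 63779\right) = 8 \cdot 96834 = 774672$)
$T + B = 774672 + 0 = 774672$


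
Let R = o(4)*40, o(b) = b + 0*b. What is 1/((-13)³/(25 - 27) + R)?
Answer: 2/2517 ≈ 0.00079460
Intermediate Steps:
o(b) = b (o(b) = b + 0 = b)
R = 160 (R = 4*40 = 160)
1/((-13)³/(25 - 27) + R) = 1/((-13)³/(25 - 27) + 160) = 1/(-2197/(-2) + 160) = 1/(-½*(-2197) + 160) = 1/(2197/2 + 160) = 1/(2517/2) = 2/2517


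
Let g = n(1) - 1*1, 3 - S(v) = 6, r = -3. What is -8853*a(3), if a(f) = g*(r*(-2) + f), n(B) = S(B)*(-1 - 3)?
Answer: -876447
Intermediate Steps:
S(v) = -3 (S(v) = 3 - 1*6 = 3 - 6 = -3)
n(B) = 12 (n(B) = -3*(-1 - 3) = -3*(-4) = 12)
g = 11 (g = 12 - 1*1 = 12 - 1 = 11)
a(f) = 66 + 11*f (a(f) = 11*(-3*(-2) + f) = 11*(6 + f) = 66 + 11*f)
-8853*a(3) = -8853*(66 + 11*3) = -8853*(66 + 33) = -8853*99 = -876447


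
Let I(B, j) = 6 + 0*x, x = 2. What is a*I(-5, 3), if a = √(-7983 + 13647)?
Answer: 24*√354 ≈ 451.56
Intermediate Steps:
a = 4*√354 (a = √5664 = 4*√354 ≈ 75.260)
I(B, j) = 6 (I(B, j) = 6 + 0*2 = 6 + 0 = 6)
a*I(-5, 3) = (4*√354)*6 = 24*√354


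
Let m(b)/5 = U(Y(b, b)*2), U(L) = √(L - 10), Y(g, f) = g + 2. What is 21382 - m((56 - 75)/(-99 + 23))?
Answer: 21382 - 5*I*√22/2 ≈ 21382.0 - 11.726*I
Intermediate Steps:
Y(g, f) = 2 + g
U(L) = √(-10 + L)
m(b) = 5*√(-6 + 2*b) (m(b) = 5*√(-10 + (2 + b)*2) = 5*√(-10 + (4 + 2*b)) = 5*√(-6 + 2*b))
21382 - m((56 - 75)/(-99 + 23)) = 21382 - 5*√(-6 + 2*((56 - 75)/(-99 + 23))) = 21382 - 5*√(-6 + 2*(-19/(-76))) = 21382 - 5*√(-6 + 2*(-19*(-1/76))) = 21382 - 5*√(-6 + 2*(¼)) = 21382 - 5*√(-6 + ½) = 21382 - 5*√(-11/2) = 21382 - 5*I*√22/2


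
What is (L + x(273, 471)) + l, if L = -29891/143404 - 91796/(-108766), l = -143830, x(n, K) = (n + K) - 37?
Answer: -1116174070268497/7798739732 ≈ -1.4312e+5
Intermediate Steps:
x(n, K) = -37 + K + n (x(n, K) = (K + n) - 37 = -37 + K + n)
L = 4956394539/7798739732 (L = -29891*1/143404 - 91796*(-1/108766) = -29891/143404 + 45898/54383 = 4956394539/7798739732 ≈ 0.63554)
(L + x(273, 471)) + l = (4956394539/7798739732 + (-37 + 471 + 273)) - 143830 = (4956394539/7798739732 + 707) - 143830 = 5518665385063/7798739732 - 143830 = -1116174070268497/7798739732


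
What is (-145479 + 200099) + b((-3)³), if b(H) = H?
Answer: 54593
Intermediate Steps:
(-145479 + 200099) + b((-3)³) = (-145479 + 200099) + (-3)³ = 54620 - 27 = 54593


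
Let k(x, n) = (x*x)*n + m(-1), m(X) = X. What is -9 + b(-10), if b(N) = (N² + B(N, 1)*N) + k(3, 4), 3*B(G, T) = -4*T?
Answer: 418/3 ≈ 139.33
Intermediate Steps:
B(G, T) = -4*T/3 (B(G, T) = (-4*T)/3 = -4*T/3)
k(x, n) = -1 + n*x² (k(x, n) = (x*x)*n - 1 = x²*n - 1 = n*x² - 1 = -1 + n*x²)
b(N) = 35 + N² - 4*N/3 (b(N) = (N² + (-4/3*1)*N) + (-1 + 4*3²) = (N² - 4*N/3) + (-1 + 4*9) = (N² - 4*N/3) + (-1 + 36) = (N² - 4*N/3) + 35 = 35 + N² - 4*N/3)
-9 + b(-10) = -9 + (35 + (-10)² - 4/3*(-10)) = -9 + (35 + 100 + 40/3) = -9 + 445/3 = 418/3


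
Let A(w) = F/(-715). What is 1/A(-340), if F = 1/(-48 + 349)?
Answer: -215215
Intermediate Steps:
F = 1/301 ≈ 0.0033223
A(w) = -1/215215 (A(w) = (1/301)/(-715) = (1/301)*(-1/715) = -1/215215)
1/A(-340) = 1/(-1/215215) = -215215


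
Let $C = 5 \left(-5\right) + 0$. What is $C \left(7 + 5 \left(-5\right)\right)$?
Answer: $450$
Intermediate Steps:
$C = -25$ ($C = -25 + 0 = -25$)
$C \left(7 + 5 \left(-5\right)\right) = - 25 \left(7 + 5 \left(-5\right)\right) = - 25 \left(7 - 25\right) = \left(-25\right) \left(-18\right) = 450$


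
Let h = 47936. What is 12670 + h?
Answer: 60606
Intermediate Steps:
12670 + h = 12670 + 47936 = 60606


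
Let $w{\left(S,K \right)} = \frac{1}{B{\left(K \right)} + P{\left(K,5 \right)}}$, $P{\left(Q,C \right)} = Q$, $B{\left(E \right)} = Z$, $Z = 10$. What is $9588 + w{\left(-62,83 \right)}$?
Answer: $\frac{891685}{93} \approx 9588.0$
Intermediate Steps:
$B{\left(E \right)} = 10$
$w{\left(S,K \right)} = \frac{1}{10 + K}$
$9588 + w{\left(-62,83 \right)} = 9588 + \frac{1}{10 + 83} = 9588 + \frac{1}{93} = \frac{891685}{93}$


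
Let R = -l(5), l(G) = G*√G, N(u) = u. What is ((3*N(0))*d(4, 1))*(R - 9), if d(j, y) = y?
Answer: 0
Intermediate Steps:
l(G) = G^(3/2)
R = -5*√5 (R = -5^(3/2) = -5*√5 ≈ -11.180)
((3*N(0))*d(4, 1))*(R - 9) = ((3*0)*1)*(-5*√5 - 9) = (0*1)*(-9 - 5*√5) = 0*(-9 - 5*√5) = 0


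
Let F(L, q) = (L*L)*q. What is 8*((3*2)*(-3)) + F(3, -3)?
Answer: -171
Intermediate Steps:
F(L, q) = q*L² (F(L, q) = L²*q = q*L²)
8*((3*2)*(-3)) + F(3, -3) = 8*((3*2)*(-3)) - 3*3² = 8*(6*(-3)) - 3*9 = 8*(-18) - 27 = -144 - 27 = -171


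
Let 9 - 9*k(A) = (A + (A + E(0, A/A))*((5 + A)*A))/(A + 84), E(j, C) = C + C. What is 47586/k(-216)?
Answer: -47586/8209 ≈ -5.7968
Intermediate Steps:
E(j, C) = 2*C
k(A) = 1 - (A + A*(2 + A)*(5 + A))/(9*(84 + A)) (k(A) = 1 - (A + (A + 2*(A/A))*((5 + A)*A))/(9*(A + 84)) = 1 - (A + (A + 2*1)*(A*(5 + A)))/(9*(84 + A)) = 1 - (A + (A + 2)*(A*(5 + A)))/(9*(84 + A)) = 1 - (A + (2 + A)*(A*(5 + A)))/(9*(84 + A)) = 1 - (A + A*(2 + A)*(5 + A))/(9*(84 + A)))
47586/k(-216) = 47586/(((756 - 1*(-216)³ - 7*(-216)² - 2*(-216))/(9*(84 - 216)))) = 47586/(((⅑)*(756 - 1*(-10077696) - 7*46656 + 432)/(-132))) = 47586/(((⅑)*(-1/132)*(756 + 10077696 - 326592 + 432))) = 47586/(((⅑)*(-1/132)*9752292)) = 47586/(-8209) = 47586*(-1/8209) = -47586/8209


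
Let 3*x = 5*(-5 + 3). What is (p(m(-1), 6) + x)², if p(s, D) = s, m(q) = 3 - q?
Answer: 4/9 ≈ 0.44444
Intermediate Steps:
x = -10/3 (x = (5*(-5 + 3))/3 = (5*(-2))/3 = (⅓)*(-10) = -10/3 ≈ -3.3333)
(p(m(-1), 6) + x)² = ((3 - 1*(-1)) - 10/3)² = ((3 + 1) - 10/3)² = (4 - 10/3)² = (⅔)² = 4/9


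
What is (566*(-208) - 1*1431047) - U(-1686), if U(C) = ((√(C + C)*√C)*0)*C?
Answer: -1548775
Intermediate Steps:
U(C) = 0 (U(C) = ((√(2*C)*√C)*0)*C = (((√2*√C)*√C)*0)*C = ((C*√2)*0)*C = 0*C = 0)
(566*(-208) - 1*1431047) - U(-1686) = (566*(-208) - 1*1431047) - 1*0 = (-117728 - 1431047) + 0 = -1548775 + 0 = -1548775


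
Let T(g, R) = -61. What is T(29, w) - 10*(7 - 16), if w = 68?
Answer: 29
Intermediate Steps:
T(29, w) - 10*(7 - 16) = -61 - 10*(7 - 16) = -61 - 10*(-9) = -61 + 90 = 29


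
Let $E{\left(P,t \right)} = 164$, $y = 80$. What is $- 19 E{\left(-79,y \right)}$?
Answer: $-3116$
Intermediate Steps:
$- 19 E{\left(-79,y \right)} = \left(-19\right) 164 = -3116$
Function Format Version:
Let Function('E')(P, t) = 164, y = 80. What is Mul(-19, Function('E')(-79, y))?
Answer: -3116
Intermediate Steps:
Mul(-19, Function('E')(-79, y)) = Mul(-19, 164) = -3116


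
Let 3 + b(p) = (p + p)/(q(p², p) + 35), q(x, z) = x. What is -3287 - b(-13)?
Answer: -334955/102 ≈ -3283.9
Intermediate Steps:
b(p) = -3 + 2*p/(35 + p²) (b(p) = -3 + (p + p)/(p² + 35) = -3 + (2*p)/(35 + p²) = -3 + 2*p/(35 + p²))
-3287 - b(-13) = -3287 - (-105 - 3*(-13)² + 2*(-13))/(35 + (-13)²) = -3287 - (-105 - 3*169 - 26)/(35 + 169) = -3287 - (-105 - 507 - 26)/204 = -3287 - (-638)/204 = -3287 - 1*(-319/102) = -3287 + 319/102 = -334955/102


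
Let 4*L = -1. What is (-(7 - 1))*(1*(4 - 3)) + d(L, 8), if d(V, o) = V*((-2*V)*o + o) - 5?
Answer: -14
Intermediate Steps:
L = -¼ (L = (¼)*(-1) = -¼ ≈ -0.25000)
d(V, o) = -5 + V*(o - 2*V*o) (d(V, o) = V*(-2*V*o + o) - 5 = V*(o - 2*V*o) - 5 = -5 + V*(o - 2*V*o))
(-(7 - 1))*(1*(4 - 3)) + d(L, 8) = (-(7 - 1))*(1*(4 - 3)) + (-5 - ¼*8 - 2*8*(-¼)²) = (-1*6)*(1*1) + (-5 - 2 - 2*8*1/16) = -6*1 + (-5 - 2 - 1) = -6 - 8 = -14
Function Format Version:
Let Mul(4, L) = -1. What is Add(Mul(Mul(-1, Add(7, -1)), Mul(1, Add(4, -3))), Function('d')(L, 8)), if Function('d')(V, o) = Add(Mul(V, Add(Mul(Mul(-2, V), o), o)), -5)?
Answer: -14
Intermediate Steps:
L = Rational(-1, 4) (L = Mul(Rational(1, 4), -1) = Rational(-1, 4) ≈ -0.25000)
Function('d')(V, o) = Add(-5, Mul(V, Add(o, Mul(-2, V, o)))) (Function('d')(V, o) = Add(Mul(V, Add(Mul(-2, V, o), o)), -5) = Add(Mul(V, Add(o, Mul(-2, V, o))), -5) = Add(-5, Mul(V, Add(o, Mul(-2, V, o)))))
Add(Mul(Mul(-1, Add(7, -1)), Mul(1, Add(4, -3))), Function('d')(L, 8)) = Add(Mul(Mul(-1, Add(7, -1)), Mul(1, Add(4, -3))), Add(-5, Mul(Rational(-1, 4), 8), Mul(-2, 8, Pow(Rational(-1, 4), 2)))) = Add(Mul(Mul(-1, 6), Mul(1, 1)), Add(-5, -2, Mul(-2, 8, Rational(1, 16)))) = Add(Mul(-6, 1), Add(-5, -2, -1)) = Add(-6, -8) = -14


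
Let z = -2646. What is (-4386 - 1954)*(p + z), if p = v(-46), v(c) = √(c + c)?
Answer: 16775640 - 12680*I*√23 ≈ 1.6776e+7 - 60811.0*I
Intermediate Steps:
v(c) = √2*√c (v(c) = √(2*c) = √2*√c)
p = 2*I*√23 (p = √2*√(-46) = √2*(I*√46) = 2*I*√23 ≈ 9.5917*I)
(-4386 - 1954)*(p + z) = (-4386 - 1954)*(2*I*√23 - 2646) = -6340*(-2646 + 2*I*√23) = 16775640 - 12680*I*√23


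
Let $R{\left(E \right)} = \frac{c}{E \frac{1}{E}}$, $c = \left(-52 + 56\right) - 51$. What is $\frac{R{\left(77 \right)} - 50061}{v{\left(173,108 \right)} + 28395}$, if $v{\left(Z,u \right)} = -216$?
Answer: $- \frac{50108}{28179} \approx -1.7782$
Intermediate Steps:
$c = -47$ ($c = 4 - 51 = -47$)
$R{\left(E \right)} = -47$ ($R{\left(E \right)} = - \frac{47}{E \frac{1}{E}} = - \frac{47}{1} = \left(-47\right) 1 = -47$)
$\frac{R{\left(77 \right)} - 50061}{v{\left(173,108 \right)} + 28395} = \frac{-47 - 50061}{-216 + 28395} = - \frac{50108}{28179}$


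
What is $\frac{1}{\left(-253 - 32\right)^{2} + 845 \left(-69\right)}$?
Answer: $\frac{1}{22920} \approx 4.363 \cdot 10^{-5}$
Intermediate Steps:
$\frac{1}{\left(-253 - 32\right)^{2} + 845 \left(-69\right)} = \frac{1}{\left(-285\right)^{2} - 58305} = \frac{1}{81225 - 58305} = \frac{1}{22920}$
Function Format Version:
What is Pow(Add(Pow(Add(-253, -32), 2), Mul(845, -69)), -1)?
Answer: Rational(1, 22920) ≈ 4.3630e-5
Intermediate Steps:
Pow(Add(Pow(Add(-253, -32), 2), Mul(845, -69)), -1) = Pow(Add(Pow(-285, 2), -58305), -1) = Pow(Add(81225, -58305), -1) = Pow(22920, -1) = Rational(1, 22920)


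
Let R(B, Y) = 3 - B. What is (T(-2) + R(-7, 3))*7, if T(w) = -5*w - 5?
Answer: 105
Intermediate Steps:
T(w) = -5 - 5*w
(T(-2) + R(-7, 3))*7 = ((-5 - 5*(-2)) + (3 - 1*(-7)))*7 = ((-5 + 10) + (3 + 7))*7 = (5 + 10)*7 = 15*7 = 105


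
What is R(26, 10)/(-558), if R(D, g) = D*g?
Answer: -130/279 ≈ -0.46595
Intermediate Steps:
R(26, 10)/(-558) = (26*10)/(-558) = 260*(-1/558) = -130/279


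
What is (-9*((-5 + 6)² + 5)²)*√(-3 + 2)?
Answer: -324*I ≈ -324.0*I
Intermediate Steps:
(-9*((-5 + 6)² + 5)²)*√(-3 + 2) = (-9*(1² + 5)²)*√(-1) = (-9*(1 + 5)²)*I = (-9*6²)*I = (-9*36)*I = -324*I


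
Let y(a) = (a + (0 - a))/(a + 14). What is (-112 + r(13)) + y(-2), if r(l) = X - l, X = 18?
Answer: -107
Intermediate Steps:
r(l) = 18 - l
y(a) = 0 (y(a) = (a - a)/(14 + a) = 0/(14 + a) = 0)
(-112 + r(13)) + y(-2) = (-112 + (18 - 1*13)) + 0 = (-112 + (18 - 13)) + 0 = (-112 + 5) + 0 = -107 + 0 = -107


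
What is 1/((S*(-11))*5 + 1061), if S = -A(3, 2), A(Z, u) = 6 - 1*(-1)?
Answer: 1/1446 ≈ 0.00069156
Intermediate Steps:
A(Z, u) = 7 (A(Z, u) = 6 + 1 = 7)
S = -7 (S = -1*7 = -7)
1/((S*(-11))*5 + 1061) = 1/(-7*(-11)*5 + 1061) = 1/(77*5 + 1061) = 1/(385 + 1061) = 1/1446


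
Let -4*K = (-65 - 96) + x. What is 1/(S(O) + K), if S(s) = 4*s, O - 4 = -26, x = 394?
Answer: -4/585 ≈ -0.0068376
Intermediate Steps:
O = -22 (O = 4 - 26 = -22)
K = -233/4 (K = -((-65 - 96) + 394)/4 = -(-161 + 394)/4 = -1/4*233 = -233/4 ≈ -58.250)
1/(S(O) + K) = 1/(4*(-22) - 233/4) = 1/(-88 - 233/4) = 1/(-585/4) = -4/585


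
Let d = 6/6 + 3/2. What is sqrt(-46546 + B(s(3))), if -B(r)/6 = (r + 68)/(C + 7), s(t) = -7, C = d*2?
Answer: I*sqrt(186306)/2 ≈ 215.82*I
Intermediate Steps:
d = 5/2 (d = 6*(1/6) + 3*(1/2) = 1 + 3/2 = 5/2 ≈ 2.5000)
C = 5 (C = (5/2)*2 = 5)
B(r) = -34 - r/2 (B(r) = -6*(r + 68)/(5 + 7) = -6*(68 + r)/12 = -6*(17/3 + r/12) = -34 - r/2)
sqrt(-46546 + B(s(3))) = sqrt(-46546 + (-34 - 1/2*(-7))) = sqrt(-46546 + (-34 + 7/2)) = sqrt(-46546 - 61/2) = sqrt(-93153/2) = I*sqrt(186306)/2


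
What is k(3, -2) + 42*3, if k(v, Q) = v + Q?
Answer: 127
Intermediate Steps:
k(v, Q) = Q + v
k(3, -2) + 42*3 = (-2 + 3) + 42*3 = 1 + 126 = 127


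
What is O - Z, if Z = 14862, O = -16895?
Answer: -31757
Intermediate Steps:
O - Z = -16895 - 1*14862 = -16895 - 14862 = -31757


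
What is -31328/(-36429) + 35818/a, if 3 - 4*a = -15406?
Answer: 5701988840/561334461 ≈ 10.158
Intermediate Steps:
a = 15409/4 (a = 3/4 - 1/4*(-15406) = 3/4 + 7703/2 = 15409/4 ≈ 3852.3)
-31328/(-36429) + 35818/a = -31328/(-36429) + 35818/(15409/4) = -31328*(-1/36429) + 35818*(4/15409) = 31328/36429 + 143272/15409 = 5701988840/561334461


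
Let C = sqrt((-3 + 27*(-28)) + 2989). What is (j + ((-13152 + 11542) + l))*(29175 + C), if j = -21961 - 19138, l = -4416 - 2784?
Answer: -1456095075 - 49909*sqrt(2230) ≈ -1.4585e+9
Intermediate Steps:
l = -7200
C = sqrt(2230) (C = sqrt((-3 - 756) + 2989) = sqrt(-759 + 2989) = sqrt(2230) ≈ 47.223)
j = -41099
(j + ((-13152 + 11542) + l))*(29175 + C) = (-41099 + ((-13152 + 11542) - 7200))*(29175 + sqrt(2230)) = (-41099 + (-1610 - 7200))*(29175 + sqrt(2230)) = (-41099 - 8810)*(29175 + sqrt(2230)) = -49909*(29175 + sqrt(2230)) = -1456095075 - 49909*sqrt(2230)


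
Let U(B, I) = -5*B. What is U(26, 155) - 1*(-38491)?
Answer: 38361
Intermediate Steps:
U(26, 155) - 1*(-38491) = -5*26 - 1*(-38491) = -130 + 38491 = 38361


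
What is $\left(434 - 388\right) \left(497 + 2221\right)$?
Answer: $125028$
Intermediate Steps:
$\left(434 - 388\right) \left(497 + 2221\right) = 46 \cdot 2718 = 125028$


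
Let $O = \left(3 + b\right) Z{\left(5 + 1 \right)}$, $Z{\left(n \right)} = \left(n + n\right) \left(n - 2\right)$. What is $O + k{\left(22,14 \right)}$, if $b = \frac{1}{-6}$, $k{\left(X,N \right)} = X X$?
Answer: $620$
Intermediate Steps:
$k{\left(X,N \right)} = X^{2}$
$Z{\left(n \right)} = 2 n \left(-2 + n\right)$
$b = - \frac{1}{6} \approx -0.16667$
$O = 136$ ($O = \left(3 - \frac{1}{6}\right) 2 \left(5 + 1\right) \left(-2 + \left(5 + 1\right)\right) = \frac{17 \cdot 2 \cdot 6 \left(-2 + 6\right)}{6} = \frac{17 \cdot 2 \cdot 6 \cdot 4}{6} = \frac{17}{6} \cdot 48 = 136$)
$O + k{\left(22,14 \right)} = 136 + 22^{2} = 136 + 484 = 620$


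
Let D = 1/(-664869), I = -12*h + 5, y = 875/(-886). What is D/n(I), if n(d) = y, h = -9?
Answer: 886/581760375 ≈ 1.5230e-6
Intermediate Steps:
y = -875/886 (y = 875*(-1/886) = -875/886 ≈ -0.98759)
I = 113 (I = -12*(-9) + 5 = 108 + 5 = 113)
n(d) = -875/886
D = -1/664869 ≈ -1.5041e-6
D/n(I) = -1/(664869*(-875/886)) = -1/664869*(-886/875) = 886/581760375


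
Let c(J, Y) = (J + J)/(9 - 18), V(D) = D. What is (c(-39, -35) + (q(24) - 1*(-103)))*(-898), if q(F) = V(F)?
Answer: -365486/3 ≈ -1.2183e+5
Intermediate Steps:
q(F) = F
c(J, Y) = -2*J/9 (c(J, Y) = (2*J)/(-9) = (2*J)*(-⅑) = -2*J/9)
(c(-39, -35) + (q(24) - 1*(-103)))*(-898) = (-2/9*(-39) + (24 - 1*(-103)))*(-898) = (26/3 + (24 + 103))*(-898) = (26/3 + 127)*(-898) = (407/3)*(-898) = -365486/3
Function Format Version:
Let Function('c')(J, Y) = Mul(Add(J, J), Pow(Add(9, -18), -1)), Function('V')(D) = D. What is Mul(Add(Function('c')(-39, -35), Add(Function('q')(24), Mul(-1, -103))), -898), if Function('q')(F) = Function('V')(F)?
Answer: Rational(-365486, 3) ≈ -1.2183e+5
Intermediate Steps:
Function('q')(F) = F
Function('c')(J, Y) = Mul(Rational(-2, 9), J) (Function('c')(J, Y) = Mul(Mul(2, J), Pow(-9, -1)) = Mul(Mul(2, J), Rational(-1, 9)) = Mul(Rational(-2, 9), J))
Mul(Add(Function('c')(-39, -35), Add(Function('q')(24), Mul(-1, -103))), -898) = Mul(Add(Mul(Rational(-2, 9), -39), Add(24, Mul(-1, -103))), -898) = Mul(Add(Rational(26, 3), Add(24, 103)), -898) = Mul(Add(Rational(26, 3), 127), -898) = Mul(Rational(407, 3), -898) = Rational(-365486, 3)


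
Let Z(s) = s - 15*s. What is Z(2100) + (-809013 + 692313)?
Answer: -146100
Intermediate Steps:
Z(s) = -14*s
Z(2100) + (-809013 + 692313) = -14*2100 + (-809013 + 692313) = -29400 - 116700 = -146100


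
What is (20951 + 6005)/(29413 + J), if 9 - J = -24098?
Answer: 6739/13380 ≈ 0.50366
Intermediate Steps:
J = 24107 (J = 9 - 1*(-24098) = 9 + 24098 = 24107)
(20951 + 6005)/(29413 + J) = (20951 + 6005)/(29413 + 24107) = 26956/53520 = 26956*(1/53520) = 6739/13380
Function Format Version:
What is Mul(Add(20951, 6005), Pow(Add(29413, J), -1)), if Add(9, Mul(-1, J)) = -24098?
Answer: Rational(6739, 13380) ≈ 0.50366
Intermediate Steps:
J = 24107 (J = Add(9, Mul(-1, -24098)) = Add(9, 24098) = 24107)
Mul(Add(20951, 6005), Pow(Add(29413, J), -1)) = Mul(Add(20951, 6005), Pow(Add(29413, 24107), -1)) = Mul(26956, Pow(53520, -1)) = Mul(26956, Rational(1, 53520)) = Rational(6739, 13380)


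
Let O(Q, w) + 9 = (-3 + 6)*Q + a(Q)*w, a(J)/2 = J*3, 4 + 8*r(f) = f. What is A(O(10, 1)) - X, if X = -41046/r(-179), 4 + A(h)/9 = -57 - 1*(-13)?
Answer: -135808/61 ≈ -2226.4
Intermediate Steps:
r(f) = -½ + f/8
a(J) = 6*J (a(J) = 2*(J*3) = 2*(3*J) = 6*J)
O(Q, w) = -9 + 3*Q + 6*Q*w (O(Q, w) = -9 + ((-3 + 6)*Q + (6*Q)*w) = -9 + (3*Q + 6*Q*w) = -9 + 3*Q + 6*Q*w)
A(h) = -432 (A(h) = -36 + 9*(-57 - 1*(-13)) = -36 + 9*(-57 + 13) = -36 + 9*(-44) = -36 - 396 = -432)
X = 109456/61 (X = -41046/(-½ + (⅛)*(-179)) = -41046/(-½ - 179/8) = -41046/(-183/8) = -41046*(-8)/183 = -1*(-109456/61) = 109456/61 ≈ 1794.4)
A(O(10, 1)) - X = -432 - 1*109456/61 = -432 - 109456/61 = -135808/61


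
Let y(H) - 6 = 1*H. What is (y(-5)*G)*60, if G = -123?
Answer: -7380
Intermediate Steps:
y(H) = 6 + H (y(H) = 6 + 1*H = 6 + H)
(y(-5)*G)*60 = ((6 - 5)*(-123))*60 = (1*(-123))*60 = -123*60 = -7380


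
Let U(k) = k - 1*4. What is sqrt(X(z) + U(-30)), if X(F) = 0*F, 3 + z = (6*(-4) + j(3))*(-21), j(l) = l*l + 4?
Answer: I*sqrt(34) ≈ 5.8309*I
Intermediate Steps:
j(l) = 4 + l**2 (j(l) = l**2 + 4 = 4 + l**2)
U(k) = -4 + k (U(k) = k - 4 = -4 + k)
z = 228 (z = -3 + (6*(-4) + (4 + 3**2))*(-21) = -3 + (-24 + (4 + 9))*(-21) = -3 + (-24 + 13)*(-21) = -3 - 11*(-21) = -3 + 231 = 228)
X(F) = 0
sqrt(X(z) + U(-30)) = sqrt(0 + (-4 - 30)) = sqrt(0 - 34) = sqrt(-34) = I*sqrt(34)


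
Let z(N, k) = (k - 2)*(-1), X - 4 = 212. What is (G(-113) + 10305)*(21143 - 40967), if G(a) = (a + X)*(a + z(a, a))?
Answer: -208370064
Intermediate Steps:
X = 216 (X = 4 + 212 = 216)
z(N, k) = 2 - k (z(N, k) = (-2 + k)*(-1) = 2 - k)
G(a) = 432 + 2*a (G(a) = (a + 216)*(a + (2 - a)) = (216 + a)*2 = 432 + 2*a)
(G(-113) + 10305)*(21143 - 40967) = ((432 + 2*(-113)) + 10305)*(21143 - 40967) = ((432 - 226) + 10305)*(-19824) = (206 + 10305)*(-19824) = 10511*(-19824) = -208370064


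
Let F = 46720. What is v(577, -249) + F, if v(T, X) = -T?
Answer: 46143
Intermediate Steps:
v(577, -249) + F = -1*577 + 46720 = -577 + 46720 = 46143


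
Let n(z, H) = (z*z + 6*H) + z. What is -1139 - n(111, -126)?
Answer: -12815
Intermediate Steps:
n(z, H) = z + z² + 6*H (n(z, H) = (z² + 6*H) + z = z + z² + 6*H)
-1139 - n(111, -126) = -1139 - (111 + 111² + 6*(-126)) = -1139 - (111 + 12321 - 756) = -1139 - 1*11676 = -1139 - 11676 = -12815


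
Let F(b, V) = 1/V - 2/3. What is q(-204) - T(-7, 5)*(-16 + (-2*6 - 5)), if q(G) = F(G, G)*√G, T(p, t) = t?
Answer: 165 - 137*I*√51/102 ≈ 165.0 - 9.5919*I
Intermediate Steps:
F(b, V) = -⅔ + 1/V (F(b, V) = 1/V - 2*⅓ = 1/V - ⅔ = -⅔ + 1/V)
q(G) = √G*(-⅔ + 1/G) (q(G) = (-⅔ + 1/G)*√G = √G*(-⅔ + 1/G))
q(-204) - T(-7, 5)*(-16 + (-2*6 - 5)) = (3 - 2*(-204))/(3*√(-204)) - 5*(-16 + (-2*6 - 5)) = (-I*√51/102)*(3 + 408)/3 - 5*(-16 + (-12 - 5)) = (⅓)*(-I*√51/102)*411 - 5*(-16 - 17) = -137*I*√51/102 - 5*(-33) = -137*I*√51/102 - 1*(-165) = -137*I*√51/102 + 165 = 165 - 137*I*√51/102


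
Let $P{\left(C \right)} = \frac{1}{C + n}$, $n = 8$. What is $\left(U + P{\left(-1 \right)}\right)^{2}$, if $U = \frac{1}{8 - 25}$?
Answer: $\frac{100}{14161} \approx 0.0070616$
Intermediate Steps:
$P{\left(C \right)} = \frac{1}{8 + C}$ ($P{\left(C \right)} = \frac{1}{C + 8} = \frac{1}{8 + C}$)
$U = - \frac{1}{17}$ ($U = \frac{1}{-17} = - \frac{1}{17} \approx -0.058824$)
$\left(U + P{\left(-1 \right)}\right)^{2} = \left(- \frac{1}{17} + \frac{1}{8 - 1}\right)^{2} = \left(- \frac{1}{17} + \frac{1}{7}\right)^{2} = \left(\frac{10}{119}\right)^{2} = \frac{100}{14161}$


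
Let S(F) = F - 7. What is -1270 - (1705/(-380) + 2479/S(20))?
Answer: -1438731/988 ≈ -1456.2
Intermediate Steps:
S(F) = -7 + F
-1270 - (1705/(-380) + 2479/S(20)) = -1270 - (1705/(-380) + 2479/(-7 + 20)) = -1270 - (1705*(-1/380) + 2479/13) = -1270 - (-341/76 + 2479*(1/13)) = -1270 - (-341/76 + 2479/13) = -1270 - 1*183971/988 = -1270 - 183971/988 = -1438731/988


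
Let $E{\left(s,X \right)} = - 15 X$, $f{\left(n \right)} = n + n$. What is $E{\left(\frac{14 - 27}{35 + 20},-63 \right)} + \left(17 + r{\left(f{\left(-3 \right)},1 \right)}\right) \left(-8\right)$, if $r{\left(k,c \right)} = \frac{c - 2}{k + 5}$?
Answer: $801$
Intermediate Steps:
$f{\left(n \right)} = 2 n$
$r{\left(k,c \right)} = \frac{-2 + c}{5 + k}$
$E{\left(\frac{14 - 27}{35 + 20},-63 \right)} + \left(17 + r{\left(f{\left(-3 \right)},1 \right)}\right) \left(-8\right) = \left(-15\right) \left(-63\right) + \left(17 + \frac{-2 + 1}{5 + 2 \left(-3\right)}\right) \left(-8\right) = 945 + \left(17 + \frac{1}{5 - 6} \left(-1\right)\right) \left(-8\right) = 945 + \left(17 + \frac{1}{-1} \left(-1\right)\right) \left(-8\right) = 945 + \left(17 - -1\right) \left(-8\right) = 945 + \left(17 + 1\right) \left(-8\right) = 945 + 18 \left(-8\right) = 945 - 144 = 801$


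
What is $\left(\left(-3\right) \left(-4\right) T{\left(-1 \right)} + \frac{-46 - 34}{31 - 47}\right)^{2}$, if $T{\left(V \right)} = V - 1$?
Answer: $361$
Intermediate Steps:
$T{\left(V \right)} = -1 + V$
$\left(\left(-3\right) \left(-4\right) T{\left(-1 \right)} + \frac{-46 - 34}{31 - 47}\right)^{2} = \left(\left(-3\right) \left(-4\right) \left(-1 - 1\right) + \frac{-46 - 34}{31 - 47}\right)^{2} = \left(12 \left(-2\right) - \frac{80}{-16}\right)^{2} = \left(-24 - -5\right)^{2} = \left(-24 + 5\right)^{2} = \left(-19\right)^{2} = 361$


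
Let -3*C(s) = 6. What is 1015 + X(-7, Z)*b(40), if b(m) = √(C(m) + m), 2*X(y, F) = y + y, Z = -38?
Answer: 1015 - 7*√38 ≈ 971.85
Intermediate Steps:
C(s) = -2 (C(s) = -⅓*6 = -2)
X(y, F) = y (X(y, F) = (y + y)/2 = (2*y)/2 = y)
b(m) = √(-2 + m)
1015 + X(-7, Z)*b(40) = 1015 - 7*√(-2 + 40) = 1015 - 7*√38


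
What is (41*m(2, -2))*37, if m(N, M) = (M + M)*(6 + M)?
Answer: -24272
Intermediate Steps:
m(N, M) = 2*M*(6 + M) (m(N, M) = (2*M)*(6 + M) = 2*M*(6 + M))
(41*m(2, -2))*37 = (41*(2*(-2)*(6 - 2)))*37 = (41*(2*(-2)*4))*37 = (41*(-16))*37 = -656*37 = -24272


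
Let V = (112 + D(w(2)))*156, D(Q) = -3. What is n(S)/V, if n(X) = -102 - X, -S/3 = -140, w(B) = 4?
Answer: -87/2834 ≈ -0.030699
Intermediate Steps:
S = 420 (S = -3*(-140) = 420)
V = 17004 (V = (112 - 3)*156 = 109*156 = 17004)
n(S)/V = (-102 - 1*420)/17004 = (-102 - 420)*(1/17004) = -522*1/17004 = -87/2834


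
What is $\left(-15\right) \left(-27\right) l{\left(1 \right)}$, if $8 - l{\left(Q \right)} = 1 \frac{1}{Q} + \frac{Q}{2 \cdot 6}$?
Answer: $\frac{11205}{4} \approx 2801.3$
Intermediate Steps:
$l{\left(Q \right)} = 8 - \frac{1}{Q} - \frac{Q}{12}$ ($l{\left(Q \right)} = 8 - \left(1 \frac{1}{Q} + \frac{Q}{2 \cdot 6}\right) = 8 - \left(\frac{1}{Q} + \frac{Q}{12}\right) = 8 - \frac{1}{Q} - \frac{Q}{12}$)
$\left(-15\right) \left(-27\right) l{\left(1 \right)} = \left(-15\right) \left(-27\right) \left(8 - 1^{-1} - \frac{1}{12}\right) = 405 \left(8 - 1 - \frac{1}{12}\right) = 405 \cdot \frac{83}{12} = \frac{11205}{4}$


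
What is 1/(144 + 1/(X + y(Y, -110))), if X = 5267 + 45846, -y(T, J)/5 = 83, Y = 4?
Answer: 50698/7300513 ≈ 0.0069444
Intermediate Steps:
y(T, J) = -415 (y(T, J) = -5*83 = -415)
X = 51113
1/(144 + 1/(X + y(Y, -110))) = 1/(144 + 1/(51113 - 415)) = 1/(144 + 1/50698) = 1/(7300513/50698) = 50698/7300513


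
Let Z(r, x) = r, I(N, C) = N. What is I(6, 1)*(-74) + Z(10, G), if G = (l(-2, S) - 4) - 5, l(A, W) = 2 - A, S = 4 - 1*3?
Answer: -434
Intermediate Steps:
S = 1 (S = 4 - 3 = 1)
G = -5 (G = ((2 - 1*(-2)) - 4) - 5 = ((2 + 2) - 4) - 5 = (4 - 4) - 5 = 0 - 5 = -5)
I(6, 1)*(-74) + Z(10, G) = 6*(-74) + 10 = -444 + 10 = -434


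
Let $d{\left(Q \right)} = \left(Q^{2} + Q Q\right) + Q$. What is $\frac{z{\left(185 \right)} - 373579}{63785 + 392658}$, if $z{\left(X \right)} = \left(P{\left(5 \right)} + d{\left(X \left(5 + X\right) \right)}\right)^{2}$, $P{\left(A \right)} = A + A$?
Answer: $\frac{6106237157145252021}{456443} \approx 1.3378 \cdot 10^{13}$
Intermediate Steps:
$P{\left(A \right)} = 2 A$
$d{\left(Q \right)} = Q + 2 Q^{2}$ ($d{\left(Q \right)} = \left(Q^{2} + Q^{2}\right) + Q = 2 Q^{2} + Q = Q + 2 Q^{2}$)
$z{\left(X \right)} = \left(10 + X \left(1 + 2 X \left(5 + X\right)\right) \left(5 + X\right)\right)^{2}$ ($z{\left(X \right)} = \left(2 \cdot 5 + X \left(5 + X\right) \left(1 + 2 X \left(5 + X\right)\right)\right)^{2} = \left(10 + X \left(5 + X\right) \left(1 + 2 X \left(5 + X\right)\right)\right)^{2} = \left(10 + X \left(1 + 2 X \left(5 + X\right)\right) \left(5 + X\right)\right)^{2}$)
$\frac{z{\left(185 \right)} - 373579}{63785 + 392658} = \frac{\left(10 + 185 \left(1 + 2 \cdot 185 \left(5 + 185\right)\right) \left(5 + 185\right)\right)^{2} - 373579}{63785 + 392658} = \frac{\left(10 + 185 \left(1 + 2 \cdot 185 \cdot 190\right) 190\right)^{2} - 373579}{456443} = \left(\left(10 + 185 \left(1 + 70300\right) 190\right)^{2} - 373579\right) \frac{1}{456443} = \left(\left(10 + 185 \cdot 70301 \cdot 190\right)^{2} - 373579\right) \frac{1}{456443} = \left(\left(10 + 2471080150\right)^{2} - 373579\right) \frac{1}{456443} = \left(2471080160^{2} - 373579\right) \frac{1}{456443} = \left(6106237157145625600 - 373579\right) \frac{1}{456443} = 6106237157145252021 \cdot \frac{1}{456443} = \frac{6106237157145252021}{456443}$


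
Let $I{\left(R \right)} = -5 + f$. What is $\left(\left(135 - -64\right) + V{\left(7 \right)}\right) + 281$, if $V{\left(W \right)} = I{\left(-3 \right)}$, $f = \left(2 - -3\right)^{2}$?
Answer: $500$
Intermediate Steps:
$f = 25$ ($f = \left(2 + 3\right)^{2} = 5^{2} = 25$)
$I{\left(R \right)} = 20$ ($I{\left(R \right)} = -5 + 25 = 20$)
$V{\left(W \right)} = 20$
$\left(\left(135 - -64\right) + V{\left(7 \right)}\right) + 281 = \left(\left(135 - -64\right) + 20\right) + 281 = \left(\left(135 + 64\right) + 20\right) + 281 = \left(199 + 20\right) + 281 = 219 + 281 = 500$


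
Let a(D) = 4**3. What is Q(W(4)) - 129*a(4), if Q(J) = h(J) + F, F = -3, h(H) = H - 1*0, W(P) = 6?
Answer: -8253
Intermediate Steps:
h(H) = H (h(H) = H + 0 = H)
a(D) = 64
Q(J) = -3 + J (Q(J) = J - 3 = -3 + J)
Q(W(4)) - 129*a(4) = (-3 + 6) - 129*64 = 3 - 8256 = -8253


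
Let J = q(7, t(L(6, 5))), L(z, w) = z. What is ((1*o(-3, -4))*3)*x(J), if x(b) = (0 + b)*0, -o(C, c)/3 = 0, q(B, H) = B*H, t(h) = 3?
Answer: 0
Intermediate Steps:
o(C, c) = 0 (o(C, c) = -3*0 = 0)
J = 21 (J = 7*3 = 21)
x(b) = 0 (x(b) = b*0 = 0)
((1*o(-3, -4))*3)*x(J) = ((1*0)*3)*0 = (0*3)*0 = 0*0 = 0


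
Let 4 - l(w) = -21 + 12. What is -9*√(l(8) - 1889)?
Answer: -18*I*√469 ≈ -389.82*I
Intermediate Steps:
l(w) = 13 (l(w) = 4 - (-21 + 12) = 4 - 1*(-9) = 4 + 9 = 13)
-9*√(l(8) - 1889) = -9*√(13 - 1889) = -18*I*√469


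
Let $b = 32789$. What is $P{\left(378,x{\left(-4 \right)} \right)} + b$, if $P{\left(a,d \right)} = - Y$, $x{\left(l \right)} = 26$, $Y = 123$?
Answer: $32666$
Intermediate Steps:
$P{\left(a,d \right)} = -123$ ($P{\left(a,d \right)} = \left(-1\right) 123 = -123$)
$P{\left(378,x{\left(-4 \right)} \right)} + b = -123 + 32789 = 32666$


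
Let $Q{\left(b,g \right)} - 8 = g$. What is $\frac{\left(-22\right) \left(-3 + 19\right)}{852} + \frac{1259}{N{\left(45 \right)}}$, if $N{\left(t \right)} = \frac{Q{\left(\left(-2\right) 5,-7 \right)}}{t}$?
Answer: $\frac{12067427}{213} \approx 56655.0$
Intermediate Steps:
$Q{\left(b,g \right)} = 8 + g$
$N{\left(t \right)} = \frac{1}{t}$ ($N{\left(t \right)} = \frac{8 - 7}{t} = 1 \frac{1}{t} = \frac{1}{t}$)
$\frac{\left(-22\right) \left(-3 + 19\right)}{852} + \frac{1259}{N{\left(45 \right)}} = \frac{\left(-22\right) \left(-3 + 19\right)}{852} + \frac{1259}{\frac{1}{45}} = \left(-22\right) 16 \cdot \frac{1}{852} + 1259 \frac{1}{\frac{1}{45}} = \left(-352\right) \frac{1}{852} + 1259 \cdot 45 = - \frac{88}{213} + 56655 = \frac{12067427}{213}$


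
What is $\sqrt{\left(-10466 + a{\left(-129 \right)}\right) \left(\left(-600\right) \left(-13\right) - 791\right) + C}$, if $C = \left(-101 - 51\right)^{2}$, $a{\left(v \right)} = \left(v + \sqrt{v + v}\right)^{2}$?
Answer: $\sqrt{41495357 - 1808322 i \sqrt{258}} \approx 6787.7 - 2139.6 i$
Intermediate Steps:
$a{\left(v \right)} = \left(v + \sqrt{2} \sqrt{v}\right)^{2}$ ($a{\left(v \right)} = \left(v + \sqrt{2 v}\right)^{2} = \left(v + \sqrt{2} \sqrt{v}\right)^{2}$)
$C = 23104$ ($C = \left(-152\right)^{2} = 23104$)
$\sqrt{\left(-10466 + a{\left(-129 \right)}\right) \left(\left(-600\right) \left(-13\right) - 791\right) + C} = \sqrt{\left(-10466 + \left(-129 + \sqrt{2} \sqrt{-129}\right)^{2}\right) \left(\left(-600\right) \left(-13\right) - 791\right) + 23104} = \sqrt{\left(-10466 + \left(-129 + \sqrt{2} i \sqrt{129}\right)^{2}\right) \left(7800 - 791\right) + 23104} = \sqrt{\left(-10466 + \left(-129 + i \sqrt{258}\right)^{2}\right) 7009 + 23104} = \sqrt{\left(-73356194 + 7009 \left(-129 + i \sqrt{258}\right)^{2}\right) + 23104} = \sqrt{-73333090 + 7009 \left(-129 + i \sqrt{258}\right)^{2}}$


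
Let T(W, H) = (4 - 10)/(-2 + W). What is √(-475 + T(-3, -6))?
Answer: I*√11845/5 ≈ 21.767*I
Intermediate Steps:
T(W, H) = -6/(-2 + W)
√(-475 + T(-3, -6)) = √(-475 - 6/(-2 - 3)) = √(-475 - 6/(-5)) = √(-475 - 6*(-⅕)) = √(-475 + 6/5) = √(-2369/5) = I*√11845/5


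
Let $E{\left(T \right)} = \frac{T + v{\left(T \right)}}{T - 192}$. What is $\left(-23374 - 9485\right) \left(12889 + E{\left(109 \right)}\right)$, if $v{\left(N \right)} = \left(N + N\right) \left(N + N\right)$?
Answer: $- \frac{33586958286}{83} \approx -4.0466 \cdot 10^{8}$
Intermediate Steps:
$v{\left(N \right)} = 4 N^{2}$ ($v{\left(N \right)} = 2 N 2 N = 4 N^{2}$)
$E{\left(T \right)} = \frac{T + 4 T^{2}}{-192 + T}$ ($E{\left(T \right)} = \frac{T + 4 T^{2}}{T - 192} = \frac{T + 4 T^{2}}{-192 + T}$)
$\left(-23374 - 9485\right) \left(12889 + E{\left(109 \right)}\right) = \left(-23374 - 9485\right) \left(12889 + \frac{109 \left(1 + 4 \cdot 109\right)}{-192 + 109}\right) = - 32859 \left(12889 + \frac{109 \left(1 + 436\right)}{-83}\right) = - 32859 \left(12889 + 109 \left(- \frac{1}{83}\right) 437\right) = - 32859 \left(12889 - \frac{47633}{83}\right) = \left(-32859\right) \frac{1022154}{83} = - \frac{33586958286}{83}$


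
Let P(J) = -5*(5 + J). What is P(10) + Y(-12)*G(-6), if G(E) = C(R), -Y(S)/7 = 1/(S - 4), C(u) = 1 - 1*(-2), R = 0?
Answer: -1179/16 ≈ -73.688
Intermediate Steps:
C(u) = 3 (C(u) = 1 + 2 = 3)
Y(S) = -7/(-4 + S) (Y(S) = -7/(S - 4) = -7/(-4 + S))
G(E) = 3
P(J) = -25 - 5*J
P(10) + Y(-12)*G(-6) = (-25 - 5*10) - 7/(-4 - 12)*3 = (-25 - 50) - 7/(-16)*3 = -75 - 7*(-1/16)*3 = -75 + (7/16)*3 = -75 + 21/16 = -1179/16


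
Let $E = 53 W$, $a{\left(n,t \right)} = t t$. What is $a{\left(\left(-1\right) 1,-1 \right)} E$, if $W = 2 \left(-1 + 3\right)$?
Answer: $212$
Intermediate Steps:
$W = 4$ ($W = 2 \cdot 2 = 4$)
$a{\left(n,t \right)} = t^{2}$
$E = 212$ ($E = 53 \cdot 4 = 212$)
$a{\left(\left(-1\right) 1,-1 \right)} E = \left(-1\right)^{2} \cdot 212 = 1 \cdot 212 = 212$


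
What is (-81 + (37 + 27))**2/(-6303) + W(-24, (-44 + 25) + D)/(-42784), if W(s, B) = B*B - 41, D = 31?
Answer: -68135/1411872 ≈ -0.048259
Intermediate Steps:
W(s, B) = -41 + B**2 (W(s, B) = B**2 - 41 = -41 + B**2)
(-81 + (37 + 27))**2/(-6303) + W(-24, (-44 + 25) + D)/(-42784) = (-81 + (37 + 27))**2/(-6303) + (-41 + ((-44 + 25) + 31)**2)/(-42784) = (-81 + 64)**2*(-1/6303) + (-41 + (-19 + 31)**2)*(-1/42784) = (-17)**2*(-1/6303) + (-41 + 12**2)*(-1/42784) = 289*(-1/6303) + (-41 + 144)*(-1/42784) = -289/6303 + 103*(-1/42784) = -289/6303 - 103/42784 = -68135/1411872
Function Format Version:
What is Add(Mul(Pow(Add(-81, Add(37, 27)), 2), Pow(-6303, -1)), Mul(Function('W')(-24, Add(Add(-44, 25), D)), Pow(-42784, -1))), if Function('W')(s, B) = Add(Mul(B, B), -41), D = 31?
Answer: Rational(-68135, 1411872) ≈ -0.048259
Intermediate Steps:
Function('W')(s, B) = Add(-41, Pow(B, 2)) (Function('W')(s, B) = Add(Pow(B, 2), -41) = Add(-41, Pow(B, 2)))
Add(Mul(Pow(Add(-81, Add(37, 27)), 2), Pow(-6303, -1)), Mul(Function('W')(-24, Add(Add(-44, 25), D)), Pow(-42784, -1))) = Add(Mul(Pow(Add(-81, Add(37, 27)), 2), Pow(-6303, -1)), Mul(Add(-41, Pow(Add(Add(-44, 25), 31), 2)), Pow(-42784, -1))) = Add(Mul(Pow(Add(-81, 64), 2), Rational(-1, 6303)), Mul(Add(-41, Pow(Add(-19, 31), 2)), Rational(-1, 42784))) = Add(Mul(Pow(-17, 2), Rational(-1, 6303)), Mul(Add(-41, Pow(12, 2)), Rational(-1, 42784))) = Add(Mul(289, Rational(-1, 6303)), Mul(Add(-41, 144), Rational(-1, 42784))) = Add(Rational(-289, 6303), Mul(103, Rational(-1, 42784))) = Add(Rational(-289, 6303), Rational(-103, 42784)) = Rational(-68135, 1411872)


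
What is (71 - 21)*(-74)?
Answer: -3700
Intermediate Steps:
(71 - 21)*(-74) = 50*(-74) = -3700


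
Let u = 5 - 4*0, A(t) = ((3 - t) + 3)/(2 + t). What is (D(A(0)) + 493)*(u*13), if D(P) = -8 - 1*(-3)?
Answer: 31720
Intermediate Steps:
A(t) = (6 - t)/(2 + t)
D(P) = -5 (D(P) = -8 + 3 = -5)
u = 5 (u = 5 + 0 = 5)
(D(A(0)) + 493)*(u*13) = (-5 + 493)*(5*13) = 488*65 = 31720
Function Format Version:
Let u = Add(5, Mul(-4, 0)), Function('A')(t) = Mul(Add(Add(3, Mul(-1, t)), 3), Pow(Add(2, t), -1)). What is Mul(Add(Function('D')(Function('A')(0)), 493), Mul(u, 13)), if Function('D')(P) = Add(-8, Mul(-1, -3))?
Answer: 31720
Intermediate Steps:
Function('A')(t) = Mul(Pow(Add(2, t), -1), Add(6, Mul(-1, t))) (Function('A')(t) = Mul(Add(6, Mul(-1, t)), Pow(Add(2, t), -1)) = Mul(Pow(Add(2, t), -1), Add(6, Mul(-1, t))))
Function('D')(P) = -5 (Function('D')(P) = Add(-8, 3) = -5)
u = 5 (u = Add(5, 0) = 5)
Mul(Add(Function('D')(Function('A')(0)), 493), Mul(u, 13)) = Mul(Add(-5, 493), Mul(5, 13)) = Mul(488, 65) = 31720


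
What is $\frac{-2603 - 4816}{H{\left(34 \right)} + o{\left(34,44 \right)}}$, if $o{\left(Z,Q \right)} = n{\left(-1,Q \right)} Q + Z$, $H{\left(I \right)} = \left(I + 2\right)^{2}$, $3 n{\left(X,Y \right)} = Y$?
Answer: $- \frac{22257}{5926} \approx -3.7558$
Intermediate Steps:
$n{\left(X,Y \right)} = \frac{Y}{3}$
$H{\left(I \right)} = \left(2 + I\right)^{2}$
$o{\left(Z,Q \right)} = Z + \frac{Q^{2}}{3}$ ($o{\left(Z,Q \right)} = \frac{Q}{3} Q + Z = \frac{Q^{2}}{3} + Z = Z + \frac{Q^{2}}{3}$)
$\frac{-2603 - 4816}{H{\left(34 \right)} + o{\left(34,44 \right)}} = \frac{-2603 - 4816}{\left(2 + 34\right)^{2} + \left(34 + \frac{44^{2}}{3}\right)} = - \frac{7419}{36^{2} + \left(34 + \frac{1}{3} \cdot 1936\right)} = - \frac{7419}{1296 + \left(34 + \frac{1936}{3}\right)} = - \frac{7419}{1296 + \frac{2038}{3}} = - \frac{7419}{\frac{5926}{3}} = \left(-7419\right) \frac{3}{5926} = - \frac{22257}{5926}$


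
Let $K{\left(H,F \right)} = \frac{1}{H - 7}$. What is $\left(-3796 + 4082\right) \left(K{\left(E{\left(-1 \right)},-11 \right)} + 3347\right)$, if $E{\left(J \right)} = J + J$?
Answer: $\frac{8614892}{9} \approx 9.5721 \cdot 10^{5}$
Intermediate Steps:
$E{\left(J \right)} = 2 J$
$K{\left(H,F \right)} = \frac{1}{-7 + H}$
$\left(-3796 + 4082\right) \left(K{\left(E{\left(-1 \right)},-11 \right)} + 3347\right) = \left(-3796 + 4082\right) \left(\frac{1}{-7 + 2 \left(-1\right)} + 3347\right) = 286 \left(\frac{1}{-7 - 2} + 3347\right) = 286 \left(\frac{1}{-9} + 3347\right) = 286 \left(- \frac{1}{9} + 3347\right) = 286 \cdot \frac{30122}{9} = \frac{8614892}{9}$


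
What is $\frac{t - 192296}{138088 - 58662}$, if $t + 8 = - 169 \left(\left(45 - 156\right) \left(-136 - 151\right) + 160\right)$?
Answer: $- \frac{5603177}{79426} \approx -70.546$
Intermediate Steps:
$t = -5410881$ ($t = -8 - 169 \left(\left(45 - 156\right) \left(-136 - 151\right) + 160\right) = -8 - 169 \left(\left(-111\right) \left(-287\right) + 160\right) = -8 - 169 \left(31857 + 160\right) = -8 - 5410873 = -5410881$)
$\frac{t - 192296}{138088 - 58662} = \frac{-5410881 - 192296}{138088 - 58662} = \frac{-5410881 - 192296}{79426} = \left(-5410881 - 192296\right) \frac{1}{79426} = \left(-5603177\right) \frac{1}{79426} = - \frac{5603177}{79426}$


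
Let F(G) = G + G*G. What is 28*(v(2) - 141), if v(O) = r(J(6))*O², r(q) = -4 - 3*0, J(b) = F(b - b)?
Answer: -4396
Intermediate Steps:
F(G) = G + G²
J(b) = 0 (J(b) = (b - b)*(1 + (b - b)) = 0*(1 + 0) = 0*1 = 0)
r(q) = -4 (r(q) = -4 + 0 = -4)
v(O) = -4*O²
28*(v(2) - 141) = 28*(-4*2² - 141) = 28*(-4*4 - 141) = 28*(-16 - 141) = 28*(-157) = -4396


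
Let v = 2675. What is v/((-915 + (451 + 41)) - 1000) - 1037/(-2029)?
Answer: -3951924/2887267 ≈ -1.3687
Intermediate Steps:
v/((-915 + (451 + 41)) - 1000) - 1037/(-2029) = 2675/((-915 + (451 + 41)) - 1000) - 1037/(-2029) = 2675/((-915 + 492) - 1000) - 1037*(-1/2029) = 2675/(-423 - 1000) + 1037/2029 = 2675/(-1423) + 1037/2029 = 2675*(-1/1423) + 1037/2029 = -2675/1423 + 1037/2029 = -3951924/2887267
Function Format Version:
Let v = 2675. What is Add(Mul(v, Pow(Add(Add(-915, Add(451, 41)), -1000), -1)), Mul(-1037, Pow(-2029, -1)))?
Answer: Rational(-3951924, 2887267) ≈ -1.3687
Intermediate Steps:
Add(Mul(v, Pow(Add(Add(-915, Add(451, 41)), -1000), -1)), Mul(-1037, Pow(-2029, -1))) = Add(Mul(2675, Pow(Add(Add(-915, Add(451, 41)), -1000), -1)), Mul(-1037, Pow(-2029, -1))) = Add(Mul(2675, Pow(Add(Add(-915, 492), -1000), -1)), Mul(-1037, Rational(-1, 2029))) = Add(Mul(2675, Pow(Add(-423, -1000), -1)), Rational(1037, 2029)) = Add(Mul(2675, Pow(-1423, -1)), Rational(1037, 2029)) = Add(Mul(2675, Rational(-1, 1423)), Rational(1037, 2029)) = Add(Rational(-2675, 1423), Rational(1037, 2029)) = Rational(-3951924, 2887267)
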